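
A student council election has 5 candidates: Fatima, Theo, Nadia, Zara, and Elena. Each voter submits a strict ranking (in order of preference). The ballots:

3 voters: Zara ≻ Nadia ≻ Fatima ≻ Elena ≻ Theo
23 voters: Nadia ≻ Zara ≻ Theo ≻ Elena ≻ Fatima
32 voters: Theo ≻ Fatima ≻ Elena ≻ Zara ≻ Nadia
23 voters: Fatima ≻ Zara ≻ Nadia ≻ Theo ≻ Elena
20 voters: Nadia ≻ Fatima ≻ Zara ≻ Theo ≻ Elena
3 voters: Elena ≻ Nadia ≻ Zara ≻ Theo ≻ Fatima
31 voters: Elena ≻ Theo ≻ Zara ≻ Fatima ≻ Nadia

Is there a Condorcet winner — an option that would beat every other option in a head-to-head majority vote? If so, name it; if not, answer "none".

none

Checking pairwise contests:
Theo beats Fatima 89–46.
Nadia beats Theo 72–63.
Fatima beats Nadia 86–49.
Fatima beats Zara 75–60.
Fatima beats Elena 78–57.
Every option loses at least one head-to-head, so there is no Condorcet winner.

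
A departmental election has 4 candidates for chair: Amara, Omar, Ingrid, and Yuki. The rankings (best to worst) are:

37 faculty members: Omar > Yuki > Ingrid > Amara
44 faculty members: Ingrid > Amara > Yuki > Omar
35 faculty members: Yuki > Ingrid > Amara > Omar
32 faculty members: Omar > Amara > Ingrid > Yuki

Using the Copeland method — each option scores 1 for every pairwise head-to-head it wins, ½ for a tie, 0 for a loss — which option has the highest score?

Amara: beats Omar and Yuki; loses to Ingrid → score 2.
Omar: loses to Amara, Ingrid, and Yuki → score 0.
Ingrid: beats Amara, Omar, and Yuki → score 3.
Yuki: beats Omar; loses to Amara and Ingrid → score 1.
Ingrid has the best pairwise record.

Ingrid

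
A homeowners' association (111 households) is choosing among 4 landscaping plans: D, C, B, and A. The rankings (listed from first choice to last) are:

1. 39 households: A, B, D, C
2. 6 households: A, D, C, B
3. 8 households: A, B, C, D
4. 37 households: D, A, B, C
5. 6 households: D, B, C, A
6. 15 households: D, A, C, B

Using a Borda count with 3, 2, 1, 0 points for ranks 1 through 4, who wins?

D: 39·1 + 6·2 + 8·0 + 37·3 + 6·3 + 15·3 = 225
C: 39·0 + 6·1 + 8·1 + 37·0 + 6·1 + 15·1 = 35
B: 39·2 + 6·0 + 8·2 + 37·1 + 6·2 + 15·0 = 143
A: 39·3 + 6·3 + 8·3 + 37·2 + 6·0 + 15·2 = 263
A has the highest Borda score (263).

A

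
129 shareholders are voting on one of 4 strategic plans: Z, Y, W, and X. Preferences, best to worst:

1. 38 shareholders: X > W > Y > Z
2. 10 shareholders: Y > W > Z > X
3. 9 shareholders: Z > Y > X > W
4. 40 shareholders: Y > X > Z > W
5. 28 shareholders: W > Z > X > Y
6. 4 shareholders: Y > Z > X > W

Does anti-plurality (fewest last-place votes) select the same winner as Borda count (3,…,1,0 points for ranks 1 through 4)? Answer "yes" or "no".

Anti-plurality — last-place votes: Z 38, Y 28, W 53, X 10. Winner: X.
Borda — scores: Z 141, Y 218, W 180, X 235. Winner: X.
The two methods agree.

yes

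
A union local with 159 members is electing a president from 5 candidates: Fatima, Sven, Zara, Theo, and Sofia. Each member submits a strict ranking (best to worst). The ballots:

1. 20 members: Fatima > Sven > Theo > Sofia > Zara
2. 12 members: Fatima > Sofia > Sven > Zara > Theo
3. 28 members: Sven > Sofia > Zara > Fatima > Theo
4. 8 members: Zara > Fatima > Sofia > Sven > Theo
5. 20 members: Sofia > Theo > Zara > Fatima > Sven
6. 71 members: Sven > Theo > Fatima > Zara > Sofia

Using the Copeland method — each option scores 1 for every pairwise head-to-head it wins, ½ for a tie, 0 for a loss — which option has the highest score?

Sven

Fatima: beats Zara and Sofia; loses to Sven and Theo → score 2.
Sven: beats Fatima, Zara, Theo, and Sofia → score 4.
Zara: loses to Fatima, Sven, Theo, and Sofia → score 0.
Theo: beats Fatima, Zara, and Sofia; loses to Sven → score 3.
Sofia: beats Zara; loses to Fatima, Sven, and Theo → score 1.
Sven has the best pairwise record.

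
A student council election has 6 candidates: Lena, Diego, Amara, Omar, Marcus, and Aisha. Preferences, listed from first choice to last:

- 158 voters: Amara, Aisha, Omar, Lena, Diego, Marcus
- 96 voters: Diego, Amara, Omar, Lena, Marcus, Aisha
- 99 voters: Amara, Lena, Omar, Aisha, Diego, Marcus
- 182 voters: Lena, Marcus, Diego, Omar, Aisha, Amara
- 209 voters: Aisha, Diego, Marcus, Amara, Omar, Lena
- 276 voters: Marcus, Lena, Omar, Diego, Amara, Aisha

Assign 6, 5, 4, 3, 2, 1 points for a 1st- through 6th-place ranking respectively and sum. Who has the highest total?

Lena: 158·3 + 96·3 + 99·5 + 182·6 + 209·1 + 276·5 = 3938
Diego: 158·2 + 96·6 + 99·2 + 182·4 + 209·5 + 276·3 = 3691
Amara: 158·6 + 96·5 + 99·6 + 182·1 + 209·3 + 276·2 = 3383
Omar: 158·4 + 96·4 + 99·4 + 182·3 + 209·2 + 276·4 = 3480
Marcus: 158·1 + 96·2 + 99·1 + 182·5 + 209·4 + 276·6 = 3851
Aisha: 158·5 + 96·1 + 99·3 + 182·2 + 209·6 + 276·1 = 3077
Lena has the highest Borda score (3938).

Lena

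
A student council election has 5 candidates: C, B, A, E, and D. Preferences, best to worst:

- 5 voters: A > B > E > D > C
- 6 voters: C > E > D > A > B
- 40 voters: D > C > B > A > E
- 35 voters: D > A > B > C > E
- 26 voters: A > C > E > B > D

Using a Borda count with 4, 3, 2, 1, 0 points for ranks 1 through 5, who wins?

D

C: 5·0 + 6·4 + 40·3 + 35·1 + 26·3 = 257
B: 5·3 + 6·0 + 40·2 + 35·2 + 26·1 = 191
A: 5·4 + 6·1 + 40·1 + 35·3 + 26·4 = 275
E: 5·2 + 6·3 + 40·0 + 35·0 + 26·2 = 80
D: 5·1 + 6·2 + 40·4 + 35·4 + 26·0 = 317
D has the highest Borda score (317).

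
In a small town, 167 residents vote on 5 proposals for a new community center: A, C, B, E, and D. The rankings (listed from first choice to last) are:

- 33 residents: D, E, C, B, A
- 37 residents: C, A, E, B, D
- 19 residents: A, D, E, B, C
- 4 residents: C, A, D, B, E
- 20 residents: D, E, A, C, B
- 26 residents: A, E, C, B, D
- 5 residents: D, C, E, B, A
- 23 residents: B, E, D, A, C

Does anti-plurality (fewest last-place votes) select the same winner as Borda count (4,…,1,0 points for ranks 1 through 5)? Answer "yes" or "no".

Anti-plurality — last-place votes: A 38, C 42, B 20, E 4, D 63. Winner: E.
Borda — scores: A 366, C 317, B 216, E 428, D 343. Winner: E.
The two methods agree.

yes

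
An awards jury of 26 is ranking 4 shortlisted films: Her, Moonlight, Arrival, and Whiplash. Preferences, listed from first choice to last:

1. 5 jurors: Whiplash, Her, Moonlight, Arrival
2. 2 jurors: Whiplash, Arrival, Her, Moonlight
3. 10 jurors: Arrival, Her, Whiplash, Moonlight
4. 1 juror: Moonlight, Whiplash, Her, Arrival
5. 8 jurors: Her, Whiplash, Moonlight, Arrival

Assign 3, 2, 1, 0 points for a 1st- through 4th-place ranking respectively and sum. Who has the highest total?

Her: 5·2 + 2·1 + 10·2 + 1·1 + 8·3 = 57
Moonlight: 5·1 + 2·0 + 10·0 + 1·3 + 8·1 = 16
Arrival: 5·0 + 2·2 + 10·3 + 1·0 + 8·0 = 34
Whiplash: 5·3 + 2·3 + 10·1 + 1·2 + 8·2 = 49
Her has the highest Borda score (57).

Her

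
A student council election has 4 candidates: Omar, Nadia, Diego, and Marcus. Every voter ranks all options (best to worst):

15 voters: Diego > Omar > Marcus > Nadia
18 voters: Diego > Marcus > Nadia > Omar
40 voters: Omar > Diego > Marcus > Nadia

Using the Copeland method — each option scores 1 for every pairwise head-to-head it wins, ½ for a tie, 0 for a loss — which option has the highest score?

Omar

Omar: beats Nadia, Diego, and Marcus → score 3.
Nadia: loses to Omar, Diego, and Marcus → score 0.
Diego: beats Nadia and Marcus; loses to Omar → score 2.
Marcus: beats Nadia; loses to Omar and Diego → score 1.
Omar has the best pairwise record.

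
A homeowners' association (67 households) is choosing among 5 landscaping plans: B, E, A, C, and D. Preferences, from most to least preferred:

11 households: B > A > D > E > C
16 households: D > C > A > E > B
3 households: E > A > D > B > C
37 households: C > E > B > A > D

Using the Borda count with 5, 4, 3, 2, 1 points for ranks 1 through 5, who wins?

C

B: 11·5 + 16·1 + 3·2 + 37·3 = 188
E: 11·2 + 16·2 + 3·5 + 37·4 = 217
A: 11·4 + 16·3 + 3·4 + 37·2 = 178
C: 11·1 + 16·4 + 3·1 + 37·5 = 263
D: 11·3 + 16·5 + 3·3 + 37·1 = 159
C has the highest Borda score (263).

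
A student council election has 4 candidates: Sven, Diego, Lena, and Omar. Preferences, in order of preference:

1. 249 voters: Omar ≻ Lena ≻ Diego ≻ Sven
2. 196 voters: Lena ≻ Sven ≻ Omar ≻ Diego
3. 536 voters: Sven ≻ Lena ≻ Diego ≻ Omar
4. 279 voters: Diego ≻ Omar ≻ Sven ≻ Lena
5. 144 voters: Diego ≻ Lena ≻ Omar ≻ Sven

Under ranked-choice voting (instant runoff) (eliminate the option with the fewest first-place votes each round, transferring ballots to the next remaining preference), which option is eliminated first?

Lena

Round 1: Sven 536, Diego 423, Lena 196, Omar 249. Eliminate Lena.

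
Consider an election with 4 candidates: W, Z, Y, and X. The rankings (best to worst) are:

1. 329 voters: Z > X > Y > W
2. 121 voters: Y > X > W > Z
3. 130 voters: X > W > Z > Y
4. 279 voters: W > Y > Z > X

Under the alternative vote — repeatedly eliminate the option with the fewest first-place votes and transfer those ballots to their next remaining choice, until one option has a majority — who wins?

W

Round 1: W 279, Z 329, Y 121, X 130. Eliminate Y.
Round 2: W 279, Z 329, X 251. Eliminate X.
Round 3: W 530, Z 329. W has a majority.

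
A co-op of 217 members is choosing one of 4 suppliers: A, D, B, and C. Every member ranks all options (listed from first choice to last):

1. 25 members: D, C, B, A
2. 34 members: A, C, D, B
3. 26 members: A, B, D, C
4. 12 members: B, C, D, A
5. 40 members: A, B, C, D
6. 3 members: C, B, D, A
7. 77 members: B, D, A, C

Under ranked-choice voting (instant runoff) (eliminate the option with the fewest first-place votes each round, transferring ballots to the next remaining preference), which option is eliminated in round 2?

D

Round 1: A 100, D 25, B 89, C 3. Eliminate C.
Round 2: A 100, D 25, B 92. Eliminate D.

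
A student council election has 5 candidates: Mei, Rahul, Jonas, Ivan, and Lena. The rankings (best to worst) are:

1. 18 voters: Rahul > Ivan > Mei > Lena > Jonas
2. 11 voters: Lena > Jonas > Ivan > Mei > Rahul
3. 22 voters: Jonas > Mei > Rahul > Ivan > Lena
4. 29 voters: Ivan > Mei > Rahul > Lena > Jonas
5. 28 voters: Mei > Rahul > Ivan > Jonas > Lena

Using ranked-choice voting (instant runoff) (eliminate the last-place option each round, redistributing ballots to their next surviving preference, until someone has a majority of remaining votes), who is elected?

Round 1: Mei 28, Rahul 18, Jonas 22, Ivan 29, Lena 11. Eliminate Lena.
Round 2: Mei 28, Rahul 18, Jonas 33, Ivan 29. Eliminate Rahul.
Round 3: Mei 28, Jonas 33, Ivan 47. Eliminate Mei.
Round 4: Jonas 33, Ivan 75. Ivan has a majority.

Ivan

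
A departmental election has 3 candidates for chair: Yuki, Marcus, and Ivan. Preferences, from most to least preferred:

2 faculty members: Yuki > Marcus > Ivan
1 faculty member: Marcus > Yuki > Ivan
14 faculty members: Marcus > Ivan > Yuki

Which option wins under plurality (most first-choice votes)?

First-place votes: Yuki 2, Marcus 15, Ivan 0.
Marcus has the most first-place votes.

Marcus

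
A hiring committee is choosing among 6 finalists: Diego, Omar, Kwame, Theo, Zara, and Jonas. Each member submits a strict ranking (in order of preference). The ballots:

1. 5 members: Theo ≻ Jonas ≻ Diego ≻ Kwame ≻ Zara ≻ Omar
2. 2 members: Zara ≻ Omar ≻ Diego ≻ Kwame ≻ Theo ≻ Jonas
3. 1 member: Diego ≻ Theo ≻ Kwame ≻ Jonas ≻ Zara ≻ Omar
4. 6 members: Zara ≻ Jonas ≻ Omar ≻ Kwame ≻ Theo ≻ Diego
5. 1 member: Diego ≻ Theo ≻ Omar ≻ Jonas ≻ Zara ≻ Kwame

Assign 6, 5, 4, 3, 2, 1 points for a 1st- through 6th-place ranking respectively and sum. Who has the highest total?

Jonas

Diego: 5·4 + 2·4 + 1·6 + 6·1 + 1·6 = 46
Omar: 5·1 + 2·5 + 1·1 + 6·4 + 1·4 = 44
Kwame: 5·3 + 2·3 + 1·4 + 6·3 + 1·1 = 44
Theo: 5·6 + 2·2 + 1·5 + 6·2 + 1·5 = 56
Zara: 5·2 + 2·6 + 1·2 + 6·6 + 1·2 = 62
Jonas: 5·5 + 2·1 + 1·3 + 6·5 + 1·3 = 63
Jonas has the highest Borda score (63).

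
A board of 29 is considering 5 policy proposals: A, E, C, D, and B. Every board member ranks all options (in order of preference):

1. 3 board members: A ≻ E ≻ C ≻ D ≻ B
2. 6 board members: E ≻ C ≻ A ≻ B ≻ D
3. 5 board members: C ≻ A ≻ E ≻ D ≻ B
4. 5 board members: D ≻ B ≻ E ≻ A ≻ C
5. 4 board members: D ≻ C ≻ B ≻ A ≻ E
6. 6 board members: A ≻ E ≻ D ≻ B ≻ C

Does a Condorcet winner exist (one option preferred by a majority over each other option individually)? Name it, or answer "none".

Checking pairwise contests:
C beats A 15–14.
A beats E 18–11.
E beats C 20–9.
A beats D 20–9.
A beats B 20–9.
Every option loses at least one head-to-head, so there is no Condorcet winner.

none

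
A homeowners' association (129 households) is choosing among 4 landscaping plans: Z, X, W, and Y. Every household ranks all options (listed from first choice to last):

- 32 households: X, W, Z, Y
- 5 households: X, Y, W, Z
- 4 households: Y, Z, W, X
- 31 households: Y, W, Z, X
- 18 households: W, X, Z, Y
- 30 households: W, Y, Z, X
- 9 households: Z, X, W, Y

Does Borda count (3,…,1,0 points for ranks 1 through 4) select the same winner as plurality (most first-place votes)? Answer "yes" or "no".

Borda — scores: Z 146, X 165, W 288, Y 175. Winner: W.
Plurality — first-place votes: Z 9, X 37, W 48, Y 35. Winner: W.
The two methods agree.

yes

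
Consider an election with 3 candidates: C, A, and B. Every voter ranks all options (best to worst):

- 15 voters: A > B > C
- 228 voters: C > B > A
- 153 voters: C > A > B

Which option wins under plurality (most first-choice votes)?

C

First-place votes: C 381, A 15, B 0.
C has the most first-place votes.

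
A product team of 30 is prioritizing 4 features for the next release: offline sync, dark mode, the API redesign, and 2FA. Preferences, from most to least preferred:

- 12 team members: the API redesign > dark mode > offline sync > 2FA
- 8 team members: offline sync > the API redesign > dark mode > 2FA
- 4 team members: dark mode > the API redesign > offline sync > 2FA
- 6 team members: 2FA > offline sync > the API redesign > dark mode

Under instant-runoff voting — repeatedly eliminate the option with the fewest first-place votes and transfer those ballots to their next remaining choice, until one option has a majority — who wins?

Round 1: offline sync 8, dark mode 4, the API redesign 12, 2FA 6. Eliminate dark mode.
Round 2: offline sync 8, the API redesign 16, 2FA 6. The API redesign has a majority.

the API redesign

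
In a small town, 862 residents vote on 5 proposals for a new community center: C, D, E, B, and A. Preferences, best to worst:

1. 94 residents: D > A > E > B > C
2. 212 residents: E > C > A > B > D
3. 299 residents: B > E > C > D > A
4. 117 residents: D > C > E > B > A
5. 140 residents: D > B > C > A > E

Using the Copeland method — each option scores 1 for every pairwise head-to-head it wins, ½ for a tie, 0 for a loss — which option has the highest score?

B

C: beats D and A; loses to E and B → score 2.
D: beats A; loses to C, E, and B → score 1.
E: beats C, D, and A; loses to B → score 3.
B: beats C, D, E, and A → score 4.
A: loses to C, D, E, and B → score 0.
B has the best pairwise record.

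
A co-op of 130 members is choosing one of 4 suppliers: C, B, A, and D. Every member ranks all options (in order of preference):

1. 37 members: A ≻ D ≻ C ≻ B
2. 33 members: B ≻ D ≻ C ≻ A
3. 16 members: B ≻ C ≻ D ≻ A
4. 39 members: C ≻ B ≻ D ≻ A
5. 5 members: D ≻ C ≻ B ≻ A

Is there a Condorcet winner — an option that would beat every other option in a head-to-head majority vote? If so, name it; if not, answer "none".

Checking pairwise contests:
D beats C 75–55.
C beats B 81–49.
C beats A 93–37.
B beats D 88–42.
Every option loses at least one head-to-head, so there is no Condorcet winner.

none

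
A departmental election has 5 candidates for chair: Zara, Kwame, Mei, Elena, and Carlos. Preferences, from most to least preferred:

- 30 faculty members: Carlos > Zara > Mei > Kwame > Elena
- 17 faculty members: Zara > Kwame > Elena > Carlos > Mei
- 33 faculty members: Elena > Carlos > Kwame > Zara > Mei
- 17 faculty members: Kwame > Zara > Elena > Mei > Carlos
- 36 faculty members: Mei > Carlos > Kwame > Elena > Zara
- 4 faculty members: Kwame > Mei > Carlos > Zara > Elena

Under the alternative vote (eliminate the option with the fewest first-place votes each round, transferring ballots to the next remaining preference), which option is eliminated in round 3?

Elena

Round 1: Zara 17, Kwame 21, Mei 36, Elena 33, Carlos 30. Eliminate Zara.
Round 2: Kwame 38, Mei 36, Elena 33, Carlos 30. Eliminate Carlos.
Round 3: Kwame 38, Mei 66, Elena 33. Eliminate Elena.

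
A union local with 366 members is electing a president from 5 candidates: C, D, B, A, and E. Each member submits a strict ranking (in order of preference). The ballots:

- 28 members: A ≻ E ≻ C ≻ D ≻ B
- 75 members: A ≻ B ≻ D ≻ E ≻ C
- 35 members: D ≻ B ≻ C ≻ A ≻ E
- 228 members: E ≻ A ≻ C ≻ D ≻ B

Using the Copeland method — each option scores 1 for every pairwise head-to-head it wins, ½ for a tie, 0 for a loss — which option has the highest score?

C: beats D and B; loses to A and E → score 2.
D: beats B; loses to C, A, and E → score 1.
B: loses to C, D, A, and E → score 0.
A: beats C, D, and B; loses to E → score 3.
E: beats C, D, B, and A → score 4.
E has the best pairwise record.

E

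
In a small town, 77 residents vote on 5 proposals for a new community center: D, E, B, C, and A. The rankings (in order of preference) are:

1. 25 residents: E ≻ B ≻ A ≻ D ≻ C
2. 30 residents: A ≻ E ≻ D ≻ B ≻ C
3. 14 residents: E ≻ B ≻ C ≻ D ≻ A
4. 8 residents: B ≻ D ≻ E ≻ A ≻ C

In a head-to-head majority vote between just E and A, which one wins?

E

Voters preferring E to A: 47; preferring A to E: 30.
E wins the head-to-head.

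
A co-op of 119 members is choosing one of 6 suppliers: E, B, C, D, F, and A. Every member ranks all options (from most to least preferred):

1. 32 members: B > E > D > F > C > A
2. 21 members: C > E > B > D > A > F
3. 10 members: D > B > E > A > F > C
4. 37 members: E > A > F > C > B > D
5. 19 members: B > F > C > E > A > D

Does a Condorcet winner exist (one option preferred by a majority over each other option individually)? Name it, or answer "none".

B vs E: 61–58 for B.
B vs C: 61–58 for B.
B vs D: 109–10 for B.
B vs F: 82–37 for B.
B vs A: 82–37 for B.
B beats every other option head-to-head.

B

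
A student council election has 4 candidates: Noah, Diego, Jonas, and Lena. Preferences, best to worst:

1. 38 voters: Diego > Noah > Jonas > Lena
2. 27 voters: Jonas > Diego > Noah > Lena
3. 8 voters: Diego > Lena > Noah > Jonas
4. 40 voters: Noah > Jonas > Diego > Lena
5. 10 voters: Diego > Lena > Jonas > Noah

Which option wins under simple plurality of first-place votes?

First-place votes: Noah 40, Diego 56, Jonas 27, Lena 0.
Diego has the most first-place votes.

Diego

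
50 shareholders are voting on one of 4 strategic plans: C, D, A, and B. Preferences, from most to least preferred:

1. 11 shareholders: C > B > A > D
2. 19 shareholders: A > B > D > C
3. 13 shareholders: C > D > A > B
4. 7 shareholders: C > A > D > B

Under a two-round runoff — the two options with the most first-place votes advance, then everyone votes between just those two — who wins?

C

Round 1 first-place votes: C 31, D 0, A 19, B 0.
C and A advance.
Runoff: C is preferred to A by 31 voters; A by 19.
C wins the runoff.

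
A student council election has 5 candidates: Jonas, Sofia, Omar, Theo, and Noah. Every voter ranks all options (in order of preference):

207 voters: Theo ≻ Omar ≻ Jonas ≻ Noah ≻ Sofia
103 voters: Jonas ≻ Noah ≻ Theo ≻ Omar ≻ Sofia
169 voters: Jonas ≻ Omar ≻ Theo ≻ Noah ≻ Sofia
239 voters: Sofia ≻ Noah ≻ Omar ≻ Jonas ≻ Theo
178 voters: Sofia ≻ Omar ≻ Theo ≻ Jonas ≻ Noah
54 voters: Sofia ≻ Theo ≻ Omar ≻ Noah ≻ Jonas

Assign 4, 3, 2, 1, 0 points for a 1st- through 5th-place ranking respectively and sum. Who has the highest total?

Omar

Jonas: 207·2 + 103·4 + 169·4 + 239·1 + 178·1 + 54·0 = 1919
Sofia: 207·0 + 103·0 + 169·0 + 239·4 + 178·4 + 54·4 = 1884
Omar: 207·3 + 103·1 + 169·3 + 239·2 + 178·3 + 54·2 = 2351
Theo: 207·4 + 103·2 + 169·2 + 239·0 + 178·2 + 54·3 = 1890
Noah: 207·1 + 103·3 + 169·1 + 239·3 + 178·0 + 54·1 = 1456
Omar has the highest Borda score (2351).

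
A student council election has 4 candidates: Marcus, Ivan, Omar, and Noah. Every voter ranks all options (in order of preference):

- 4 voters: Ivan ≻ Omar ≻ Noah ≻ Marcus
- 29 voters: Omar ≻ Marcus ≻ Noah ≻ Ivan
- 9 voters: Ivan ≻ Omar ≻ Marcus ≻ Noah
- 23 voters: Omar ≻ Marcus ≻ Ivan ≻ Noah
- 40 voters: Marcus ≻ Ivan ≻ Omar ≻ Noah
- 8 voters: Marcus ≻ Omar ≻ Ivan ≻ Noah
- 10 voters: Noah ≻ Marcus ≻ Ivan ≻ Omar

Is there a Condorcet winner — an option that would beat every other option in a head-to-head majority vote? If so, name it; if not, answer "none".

Checking pairwise contests:
Omar beats Marcus 65–58.
Marcus beats Ivan 110–13.
Ivan beats Omar 63–60.
Marcus beats Noah 109–14.
Every option loses at least one head-to-head, so there is no Condorcet winner.

none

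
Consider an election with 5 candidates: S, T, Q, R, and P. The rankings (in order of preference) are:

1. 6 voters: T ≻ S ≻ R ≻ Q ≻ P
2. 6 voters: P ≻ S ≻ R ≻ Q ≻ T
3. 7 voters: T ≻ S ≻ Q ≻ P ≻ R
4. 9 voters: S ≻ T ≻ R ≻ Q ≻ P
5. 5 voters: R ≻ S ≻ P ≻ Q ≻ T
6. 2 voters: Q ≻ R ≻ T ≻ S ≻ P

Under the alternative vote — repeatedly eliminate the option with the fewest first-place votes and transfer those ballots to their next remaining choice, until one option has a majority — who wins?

Round 1: S 9, T 13, Q 2, R 5, P 6. Eliminate Q.
Round 2: S 9, T 13, R 7, P 6. Eliminate P.
Round 3: S 15, T 13, R 7. Eliminate R.
Round 4: S 20, T 15. S has a majority.

S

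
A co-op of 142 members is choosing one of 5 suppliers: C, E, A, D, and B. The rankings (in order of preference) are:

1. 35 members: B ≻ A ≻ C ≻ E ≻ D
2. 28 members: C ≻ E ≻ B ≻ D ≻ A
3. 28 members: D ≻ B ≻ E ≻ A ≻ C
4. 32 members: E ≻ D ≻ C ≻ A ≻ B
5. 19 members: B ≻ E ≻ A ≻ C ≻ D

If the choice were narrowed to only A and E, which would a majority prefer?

E

Voters preferring A to E: 35; preferring E to A: 107.
E wins the head-to-head.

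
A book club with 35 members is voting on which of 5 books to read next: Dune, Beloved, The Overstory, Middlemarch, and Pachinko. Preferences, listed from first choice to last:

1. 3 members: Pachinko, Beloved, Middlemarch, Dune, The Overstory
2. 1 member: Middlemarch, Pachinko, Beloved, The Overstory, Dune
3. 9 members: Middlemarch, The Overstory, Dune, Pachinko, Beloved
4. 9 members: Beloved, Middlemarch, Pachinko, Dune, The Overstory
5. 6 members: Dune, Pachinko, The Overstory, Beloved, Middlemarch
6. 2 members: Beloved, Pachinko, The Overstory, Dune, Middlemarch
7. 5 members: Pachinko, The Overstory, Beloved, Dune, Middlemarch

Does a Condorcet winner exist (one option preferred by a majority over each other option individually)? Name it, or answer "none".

Checking pairwise contests:
Beloved beats Dune 20–15.
The Overstory beats Beloved 20–15.
Dune beats The Overstory 18–17.
Beloved beats Middlemarch 25–10.
Middlemarch beats Pachinko 19–16.
Every option loses at least one head-to-head, so there is no Condorcet winner.

none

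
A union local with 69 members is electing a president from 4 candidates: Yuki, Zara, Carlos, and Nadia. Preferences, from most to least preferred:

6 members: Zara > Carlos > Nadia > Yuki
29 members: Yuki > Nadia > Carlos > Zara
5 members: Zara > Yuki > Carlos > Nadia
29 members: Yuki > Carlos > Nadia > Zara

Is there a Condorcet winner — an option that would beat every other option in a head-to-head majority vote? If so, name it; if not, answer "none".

Yuki vs Zara: 58–11 for Yuki.
Yuki vs Carlos: 63–6 for Yuki.
Yuki vs Nadia: 63–6 for Yuki.
Yuki beats every other option head-to-head.

Yuki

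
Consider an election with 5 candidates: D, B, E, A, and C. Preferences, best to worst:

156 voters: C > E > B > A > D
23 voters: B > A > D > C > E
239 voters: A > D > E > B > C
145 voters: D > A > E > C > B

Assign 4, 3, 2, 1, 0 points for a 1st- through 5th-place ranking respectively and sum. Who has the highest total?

D: 156·0 + 23·2 + 239·3 + 145·4 = 1343
B: 156·2 + 23·4 + 239·1 + 145·0 = 643
E: 156·3 + 23·0 + 239·2 + 145·2 = 1236
A: 156·1 + 23·3 + 239·4 + 145·3 = 1616
C: 156·4 + 23·1 + 239·0 + 145·1 = 792
A has the highest Borda score (1616).

A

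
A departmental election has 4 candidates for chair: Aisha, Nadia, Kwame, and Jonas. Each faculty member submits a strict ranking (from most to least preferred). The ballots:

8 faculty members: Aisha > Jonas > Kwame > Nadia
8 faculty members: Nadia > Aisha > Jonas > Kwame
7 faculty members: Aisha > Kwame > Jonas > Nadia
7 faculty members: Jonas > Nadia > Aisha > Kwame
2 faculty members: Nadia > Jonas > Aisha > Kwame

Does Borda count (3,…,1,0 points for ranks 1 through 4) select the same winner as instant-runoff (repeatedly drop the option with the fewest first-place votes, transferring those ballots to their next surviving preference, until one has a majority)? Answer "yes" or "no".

Borda — scores: Aisha 70, Nadia 44, Kwame 22, Jonas 56. Winner: Aisha.
Instant-runoff — R1 Aisha 15, Nadia 10, Kwame 0, Jonas 7 (Kwame out); R2 Aisha 15, Nadia 10, Jonas 7 (Jonas out); R3 Aisha 15, Nadia 17 (Nadia winner). Winner: Nadia.
The two methods disagree.

no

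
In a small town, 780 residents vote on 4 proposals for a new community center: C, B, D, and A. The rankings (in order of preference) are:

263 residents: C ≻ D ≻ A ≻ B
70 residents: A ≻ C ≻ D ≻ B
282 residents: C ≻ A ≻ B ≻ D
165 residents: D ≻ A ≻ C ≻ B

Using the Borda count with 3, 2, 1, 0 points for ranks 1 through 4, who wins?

C

C: 263·3 + 70·2 + 282·3 + 165·1 = 1940
B: 263·0 + 70·0 + 282·1 + 165·0 = 282
D: 263·2 + 70·1 + 282·0 + 165·3 = 1091
A: 263·1 + 70·3 + 282·2 + 165·2 = 1367
C has the highest Borda score (1940).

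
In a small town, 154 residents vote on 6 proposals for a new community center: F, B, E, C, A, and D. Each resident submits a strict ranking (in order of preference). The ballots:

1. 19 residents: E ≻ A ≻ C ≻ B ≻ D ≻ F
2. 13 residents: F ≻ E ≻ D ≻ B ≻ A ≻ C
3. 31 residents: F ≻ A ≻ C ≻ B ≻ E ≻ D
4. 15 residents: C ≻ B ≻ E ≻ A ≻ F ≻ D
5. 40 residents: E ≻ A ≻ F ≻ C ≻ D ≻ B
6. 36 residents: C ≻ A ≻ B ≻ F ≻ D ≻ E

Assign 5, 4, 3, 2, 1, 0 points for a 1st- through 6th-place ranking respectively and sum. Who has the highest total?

F: 19·0 + 13·5 + 31·5 + 15·1 + 40·3 + 36·2 = 427
B: 19·2 + 13·2 + 31·2 + 15·4 + 40·0 + 36·3 = 294
E: 19·5 + 13·4 + 31·1 + 15·3 + 40·5 + 36·0 = 423
C: 19·3 + 13·0 + 31·3 + 15·5 + 40·2 + 36·5 = 485
A: 19·4 + 13·1 + 31·4 + 15·2 + 40·4 + 36·4 = 547
D: 19·1 + 13·3 + 31·0 + 15·0 + 40·1 + 36·1 = 134
A has the highest Borda score (547).

A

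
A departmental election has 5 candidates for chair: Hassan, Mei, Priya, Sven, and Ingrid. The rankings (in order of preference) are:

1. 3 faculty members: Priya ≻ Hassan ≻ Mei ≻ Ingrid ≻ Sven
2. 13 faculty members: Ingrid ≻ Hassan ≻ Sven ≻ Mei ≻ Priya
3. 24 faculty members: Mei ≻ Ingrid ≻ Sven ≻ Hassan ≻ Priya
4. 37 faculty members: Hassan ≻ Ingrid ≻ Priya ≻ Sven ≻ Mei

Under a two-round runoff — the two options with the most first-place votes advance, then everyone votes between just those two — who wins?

Hassan

Round 1 first-place votes: Hassan 37, Mei 24, Priya 3, Sven 0, Ingrid 13.
Hassan and Mei advance.
Runoff: Hassan is preferred to Mei by 53 voters; Mei by 24.
Hassan wins the runoff.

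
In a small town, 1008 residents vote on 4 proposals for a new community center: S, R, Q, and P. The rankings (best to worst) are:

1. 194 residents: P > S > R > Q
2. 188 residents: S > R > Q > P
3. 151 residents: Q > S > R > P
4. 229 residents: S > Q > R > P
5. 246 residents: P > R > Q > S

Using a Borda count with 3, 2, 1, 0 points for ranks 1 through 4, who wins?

S

S: 194·2 + 188·3 + 151·2 + 229·3 + 246·0 = 1941
R: 194·1 + 188·2 + 151·1 + 229·1 + 246·2 = 1442
Q: 194·0 + 188·1 + 151·3 + 229·2 + 246·1 = 1345
P: 194·3 + 188·0 + 151·0 + 229·0 + 246·3 = 1320
S has the highest Borda score (1941).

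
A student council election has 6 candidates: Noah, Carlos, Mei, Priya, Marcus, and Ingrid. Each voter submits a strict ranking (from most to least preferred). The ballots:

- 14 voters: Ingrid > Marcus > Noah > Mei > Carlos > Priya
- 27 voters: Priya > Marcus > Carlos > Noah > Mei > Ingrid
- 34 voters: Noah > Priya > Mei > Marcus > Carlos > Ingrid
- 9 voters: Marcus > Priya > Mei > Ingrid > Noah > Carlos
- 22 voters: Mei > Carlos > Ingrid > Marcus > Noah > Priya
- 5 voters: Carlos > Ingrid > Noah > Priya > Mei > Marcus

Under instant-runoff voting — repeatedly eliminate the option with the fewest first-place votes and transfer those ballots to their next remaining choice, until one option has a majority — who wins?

Noah

Round 1: Noah 34, Carlos 5, Mei 22, Priya 27, Marcus 9, Ingrid 14. Eliminate Carlos.
Round 2: Noah 34, Mei 22, Priya 27, Marcus 9, Ingrid 19. Eliminate Marcus.
Round 3: Noah 34, Mei 22, Priya 36, Ingrid 19. Eliminate Ingrid.
Round 4: Noah 53, Mei 22, Priya 36. Eliminate Mei.
Round 5: Noah 75, Priya 36. Noah has a majority.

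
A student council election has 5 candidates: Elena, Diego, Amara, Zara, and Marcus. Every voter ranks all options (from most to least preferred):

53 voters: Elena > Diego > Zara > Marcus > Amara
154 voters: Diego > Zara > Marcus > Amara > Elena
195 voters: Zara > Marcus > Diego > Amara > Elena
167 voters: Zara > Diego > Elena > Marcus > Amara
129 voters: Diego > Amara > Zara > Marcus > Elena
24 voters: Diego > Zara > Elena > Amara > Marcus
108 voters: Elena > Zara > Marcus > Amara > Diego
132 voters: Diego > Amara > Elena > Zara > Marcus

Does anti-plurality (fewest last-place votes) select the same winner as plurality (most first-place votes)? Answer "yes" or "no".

Anti-plurality — last-place votes: Elena 478, Diego 108, Amara 220, Zara 0, Marcus 156. Winner: Zara.
Plurality — first-place votes: Elena 161, Diego 439, Amara 0, Zara 362, Marcus 0. Winner: Diego.
The two methods disagree.

no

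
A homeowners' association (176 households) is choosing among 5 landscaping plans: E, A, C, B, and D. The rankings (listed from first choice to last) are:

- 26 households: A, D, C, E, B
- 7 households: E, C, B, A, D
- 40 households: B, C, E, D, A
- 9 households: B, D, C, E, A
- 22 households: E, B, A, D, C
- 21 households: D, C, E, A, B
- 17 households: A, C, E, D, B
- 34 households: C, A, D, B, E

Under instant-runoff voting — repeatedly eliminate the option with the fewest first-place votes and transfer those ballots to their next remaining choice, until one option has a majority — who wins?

C

Round 1: E 29, A 43, C 34, B 49, D 21. Eliminate D.
Round 2: E 29, A 43, C 55, B 49. Eliminate E.
Round 3: A 43, C 62, B 71. Eliminate A.
Round 4: C 105, B 71. C has a majority.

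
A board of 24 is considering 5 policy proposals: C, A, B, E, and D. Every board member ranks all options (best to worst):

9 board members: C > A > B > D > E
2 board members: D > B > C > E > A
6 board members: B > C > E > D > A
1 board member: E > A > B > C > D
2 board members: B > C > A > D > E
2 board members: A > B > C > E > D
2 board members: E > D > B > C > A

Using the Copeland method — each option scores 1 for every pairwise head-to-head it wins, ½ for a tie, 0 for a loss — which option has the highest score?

B

C: beats A, E, and D; loses to B → score 3.
A: beats E and D; ties B; loses to C → score 2.5.
B: beats C, E, and D; ties A → score 3.5.
E: loses to C, A, B, and D → score 0.
D: beats E; loses to C, A, and B → score 1.
B has the best pairwise record.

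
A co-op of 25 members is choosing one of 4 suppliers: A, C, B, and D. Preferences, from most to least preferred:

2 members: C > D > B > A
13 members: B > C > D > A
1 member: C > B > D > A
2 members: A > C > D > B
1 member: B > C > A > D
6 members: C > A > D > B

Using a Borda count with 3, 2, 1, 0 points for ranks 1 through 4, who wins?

A: 2·0 + 13·0 + 1·0 + 2·3 + 1·1 + 6·2 = 19
C: 2·3 + 13·2 + 1·3 + 2·2 + 1·2 + 6·3 = 59
B: 2·1 + 13·3 + 1·2 + 2·0 + 1·3 + 6·0 = 46
D: 2·2 + 13·1 + 1·1 + 2·1 + 1·0 + 6·1 = 26
C has the highest Borda score (59).

C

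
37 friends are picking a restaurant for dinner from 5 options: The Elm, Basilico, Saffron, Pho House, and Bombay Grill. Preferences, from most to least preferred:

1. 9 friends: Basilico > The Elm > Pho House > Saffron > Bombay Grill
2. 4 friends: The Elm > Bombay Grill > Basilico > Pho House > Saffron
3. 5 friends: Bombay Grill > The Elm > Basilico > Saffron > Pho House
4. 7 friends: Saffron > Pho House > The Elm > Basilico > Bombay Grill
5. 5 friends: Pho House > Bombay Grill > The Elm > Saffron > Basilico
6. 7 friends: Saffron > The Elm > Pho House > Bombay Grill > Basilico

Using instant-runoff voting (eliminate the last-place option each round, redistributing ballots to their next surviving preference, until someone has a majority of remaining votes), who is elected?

Saffron

Round 1: The Elm 4, Basilico 9, Saffron 14, Pho House 5, Bombay Grill 5. Eliminate The Elm.
Round 2: Basilico 9, Saffron 14, Pho House 5, Bombay Grill 9. Eliminate Pho House.
Round 3: Basilico 9, Saffron 14, Bombay Grill 14. Eliminate Basilico.
Round 4: Saffron 23, Bombay Grill 14. Saffron has a majority.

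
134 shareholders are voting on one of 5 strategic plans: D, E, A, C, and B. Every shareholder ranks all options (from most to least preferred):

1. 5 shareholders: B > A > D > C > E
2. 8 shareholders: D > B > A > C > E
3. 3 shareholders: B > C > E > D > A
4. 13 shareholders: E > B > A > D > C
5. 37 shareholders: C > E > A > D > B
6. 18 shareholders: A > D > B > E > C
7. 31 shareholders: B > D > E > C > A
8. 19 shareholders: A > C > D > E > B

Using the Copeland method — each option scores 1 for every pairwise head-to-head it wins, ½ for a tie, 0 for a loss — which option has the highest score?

D: beats E, C, and B; loses to A → score 3.
E: beats A and B; loses to D and C → score 2.
A: beats D and B; loses to E and C → score 2.
C: beats E and A; loses to D and B → score 2.
B: beats C; loses to D, E, and A → score 1.
D has the best pairwise record.

D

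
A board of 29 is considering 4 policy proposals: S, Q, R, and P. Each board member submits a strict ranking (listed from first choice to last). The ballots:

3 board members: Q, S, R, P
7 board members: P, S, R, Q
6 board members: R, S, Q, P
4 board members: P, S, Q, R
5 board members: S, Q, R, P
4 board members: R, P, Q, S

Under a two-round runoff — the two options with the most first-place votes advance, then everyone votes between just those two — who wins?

R

Round 1 first-place votes: S 5, Q 3, R 10, P 11.
P and R advance.
Runoff: P is preferred to R by 11 voters; R by 18.
R wins the runoff.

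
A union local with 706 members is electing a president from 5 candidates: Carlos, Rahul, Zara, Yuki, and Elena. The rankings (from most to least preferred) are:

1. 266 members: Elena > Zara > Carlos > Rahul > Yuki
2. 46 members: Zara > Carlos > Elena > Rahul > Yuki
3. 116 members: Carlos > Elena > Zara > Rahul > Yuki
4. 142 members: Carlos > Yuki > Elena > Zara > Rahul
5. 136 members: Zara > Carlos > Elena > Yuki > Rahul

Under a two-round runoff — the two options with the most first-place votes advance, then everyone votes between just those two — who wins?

Round 1 first-place votes: Carlos 258, Rahul 0, Zara 182, Yuki 0, Elena 266.
Elena and Carlos advance.
Runoff: Elena is preferred to Carlos by 266 voters; Carlos by 440.
Carlos wins the runoff.

Carlos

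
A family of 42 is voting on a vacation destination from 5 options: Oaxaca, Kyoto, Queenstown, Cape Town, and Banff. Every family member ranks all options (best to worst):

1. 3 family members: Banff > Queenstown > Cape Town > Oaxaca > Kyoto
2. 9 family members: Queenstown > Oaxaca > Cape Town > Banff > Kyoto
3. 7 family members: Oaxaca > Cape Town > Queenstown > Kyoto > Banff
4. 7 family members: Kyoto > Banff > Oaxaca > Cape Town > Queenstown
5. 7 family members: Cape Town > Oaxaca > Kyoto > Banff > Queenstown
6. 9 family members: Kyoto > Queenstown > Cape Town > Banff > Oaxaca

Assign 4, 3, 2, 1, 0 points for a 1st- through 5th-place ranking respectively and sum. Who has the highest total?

Oaxaca: 3·1 + 9·3 + 7·4 + 7·2 + 7·3 + 9·0 = 93
Kyoto: 3·0 + 9·0 + 7·1 + 7·4 + 7·2 + 9·4 = 85
Queenstown: 3·3 + 9·4 + 7·2 + 7·0 + 7·0 + 9·3 = 86
Cape Town: 3·2 + 9·2 + 7·3 + 7·1 + 7·4 + 9·2 = 98
Banff: 3·4 + 9·1 + 7·0 + 7·3 + 7·1 + 9·1 = 58
Cape Town has the highest Borda score (98).

Cape Town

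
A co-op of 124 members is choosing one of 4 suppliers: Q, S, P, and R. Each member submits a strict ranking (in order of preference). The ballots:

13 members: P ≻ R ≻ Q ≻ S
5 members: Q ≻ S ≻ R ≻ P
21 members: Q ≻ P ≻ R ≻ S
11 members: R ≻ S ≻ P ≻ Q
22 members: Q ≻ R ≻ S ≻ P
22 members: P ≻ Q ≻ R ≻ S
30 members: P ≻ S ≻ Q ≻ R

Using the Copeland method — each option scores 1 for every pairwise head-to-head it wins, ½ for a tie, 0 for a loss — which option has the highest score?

P

Q: beats S and R; loses to P → score 2.
S: loses to Q, P, and R → score 0.
P: beats Q, S, and R → score 3.
R: beats S; loses to Q and P → score 1.
P has the best pairwise record.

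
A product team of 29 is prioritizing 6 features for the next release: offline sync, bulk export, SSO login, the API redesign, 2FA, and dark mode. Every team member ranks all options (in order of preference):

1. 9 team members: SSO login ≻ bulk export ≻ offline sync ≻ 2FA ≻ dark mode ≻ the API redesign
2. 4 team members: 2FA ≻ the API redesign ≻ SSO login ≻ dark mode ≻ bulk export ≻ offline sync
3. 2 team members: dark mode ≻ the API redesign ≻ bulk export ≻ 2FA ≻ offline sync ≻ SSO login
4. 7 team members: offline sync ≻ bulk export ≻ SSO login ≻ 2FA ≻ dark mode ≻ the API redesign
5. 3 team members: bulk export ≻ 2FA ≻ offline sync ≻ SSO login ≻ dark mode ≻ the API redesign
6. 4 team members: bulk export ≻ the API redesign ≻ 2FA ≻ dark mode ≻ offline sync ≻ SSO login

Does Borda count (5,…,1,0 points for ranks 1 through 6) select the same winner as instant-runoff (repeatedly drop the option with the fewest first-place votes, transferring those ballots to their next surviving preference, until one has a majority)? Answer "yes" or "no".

Borda — scores: offline sync 77, bulk export 109, SSO login 84, the API redesign 40, 2FA 80, dark mode 45. Winner: bulk export.
Instant-runoff — R1 offline sync 7, bulk export 7, SSO login 9, the API redesign 0, 2FA 4, dark mode 2 (the API redesign out); R2 offline sync 7, bulk export 7, SSO login 9, 2FA 4, dark mode 2 (dark mode out); R3 offline sync 7, bulk export 9, SSO login 9, 2FA 4 (2FA out); R4 offline sync 7, bulk export 9, SSO login 13 (offline sync out); R5 bulk export 16, SSO login 13 (bulk export winner). Winner: bulk export.
The two methods agree.

yes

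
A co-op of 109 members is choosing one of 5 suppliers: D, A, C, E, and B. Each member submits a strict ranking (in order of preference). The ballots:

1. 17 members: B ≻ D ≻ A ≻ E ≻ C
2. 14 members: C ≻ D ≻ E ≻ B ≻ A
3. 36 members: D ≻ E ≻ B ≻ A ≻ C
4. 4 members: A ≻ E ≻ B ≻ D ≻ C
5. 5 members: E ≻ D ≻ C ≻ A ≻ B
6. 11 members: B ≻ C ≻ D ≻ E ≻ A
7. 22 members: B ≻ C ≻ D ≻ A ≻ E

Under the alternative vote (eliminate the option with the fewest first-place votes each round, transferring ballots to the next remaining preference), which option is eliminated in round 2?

E

Round 1: D 36, A 4, C 14, E 5, B 50. Eliminate A.
Round 2: D 36, C 14, E 9, B 50. Eliminate E.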